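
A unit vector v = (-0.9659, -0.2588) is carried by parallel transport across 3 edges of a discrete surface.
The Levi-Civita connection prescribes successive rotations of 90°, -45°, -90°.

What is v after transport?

Total rotation: 90° + (-45°) + (-90°) = -45°. Final vector: (-0.8660, 0.5000)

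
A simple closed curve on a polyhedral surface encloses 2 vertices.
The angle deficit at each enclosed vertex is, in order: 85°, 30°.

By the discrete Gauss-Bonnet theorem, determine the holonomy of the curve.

Holonomy = total enclosed curvature = 85° + 30° = 115°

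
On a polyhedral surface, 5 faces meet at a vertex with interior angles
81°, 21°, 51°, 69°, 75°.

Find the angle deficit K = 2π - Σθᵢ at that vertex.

Sum of angles = 297°. K = 360° - 297° = 63° = 7π/20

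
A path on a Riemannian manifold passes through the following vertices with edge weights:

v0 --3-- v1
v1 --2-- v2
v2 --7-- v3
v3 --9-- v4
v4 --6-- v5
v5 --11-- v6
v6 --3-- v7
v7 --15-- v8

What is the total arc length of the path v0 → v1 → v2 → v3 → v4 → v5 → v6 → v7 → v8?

Arc length = 3 + 2 + 7 + 9 + 6 + 11 + 3 + 15 = 56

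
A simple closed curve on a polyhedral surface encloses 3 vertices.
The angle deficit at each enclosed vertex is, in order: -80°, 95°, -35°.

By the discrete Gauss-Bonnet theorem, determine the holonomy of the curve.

Holonomy = total enclosed curvature = (-80°) + 95° + (-35°) = -20°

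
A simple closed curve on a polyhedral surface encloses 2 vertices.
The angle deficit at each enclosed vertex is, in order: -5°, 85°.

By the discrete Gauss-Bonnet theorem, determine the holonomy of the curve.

Holonomy = total enclosed curvature = (-5°) + 85° = 80°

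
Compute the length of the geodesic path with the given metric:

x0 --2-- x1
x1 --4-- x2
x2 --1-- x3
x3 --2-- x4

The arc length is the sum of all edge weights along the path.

Arc length = 2 + 4 + 1 + 2 = 9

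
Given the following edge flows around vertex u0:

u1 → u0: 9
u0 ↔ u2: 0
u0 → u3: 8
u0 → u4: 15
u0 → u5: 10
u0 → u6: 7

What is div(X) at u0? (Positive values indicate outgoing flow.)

Divergence = sum of outgoing flows = (-9) + 0 + 8 + 15 + 10 + 7 = 31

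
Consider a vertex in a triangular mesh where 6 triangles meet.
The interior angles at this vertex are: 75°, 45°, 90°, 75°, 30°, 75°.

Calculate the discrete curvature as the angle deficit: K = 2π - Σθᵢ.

Sum of angles = 390°. K = 360° - 390° = -30° = -π/6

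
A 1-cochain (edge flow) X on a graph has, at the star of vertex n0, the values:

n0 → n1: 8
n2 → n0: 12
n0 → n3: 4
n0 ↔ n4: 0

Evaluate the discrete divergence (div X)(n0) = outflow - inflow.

Divergence = sum of outgoing flows = 8 + (-12) + 4 + 0 = 0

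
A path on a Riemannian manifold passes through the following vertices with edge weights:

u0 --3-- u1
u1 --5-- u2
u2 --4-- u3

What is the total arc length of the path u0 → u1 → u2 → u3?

Arc length = 3 + 5 + 4 = 12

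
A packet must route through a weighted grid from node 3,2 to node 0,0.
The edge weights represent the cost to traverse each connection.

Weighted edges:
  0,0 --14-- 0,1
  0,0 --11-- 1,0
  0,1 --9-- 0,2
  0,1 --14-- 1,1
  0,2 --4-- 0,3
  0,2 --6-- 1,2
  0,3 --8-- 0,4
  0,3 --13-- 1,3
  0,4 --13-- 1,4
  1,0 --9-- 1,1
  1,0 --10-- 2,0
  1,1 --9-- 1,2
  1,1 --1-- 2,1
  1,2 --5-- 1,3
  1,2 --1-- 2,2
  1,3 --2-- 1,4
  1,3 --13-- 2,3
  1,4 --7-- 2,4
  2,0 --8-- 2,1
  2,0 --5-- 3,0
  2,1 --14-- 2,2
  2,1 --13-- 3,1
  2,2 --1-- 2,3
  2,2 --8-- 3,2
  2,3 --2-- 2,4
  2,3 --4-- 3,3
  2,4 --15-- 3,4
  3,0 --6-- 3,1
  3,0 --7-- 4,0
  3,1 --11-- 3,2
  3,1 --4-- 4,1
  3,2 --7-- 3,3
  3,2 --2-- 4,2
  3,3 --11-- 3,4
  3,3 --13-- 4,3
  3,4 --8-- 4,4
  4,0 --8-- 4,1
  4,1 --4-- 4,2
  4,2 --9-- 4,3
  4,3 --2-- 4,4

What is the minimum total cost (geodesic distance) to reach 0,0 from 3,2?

Shortest path: 3,2 → 2,2 → 1,2 → 0,2 → 0,1 → 0,0, total weight = 38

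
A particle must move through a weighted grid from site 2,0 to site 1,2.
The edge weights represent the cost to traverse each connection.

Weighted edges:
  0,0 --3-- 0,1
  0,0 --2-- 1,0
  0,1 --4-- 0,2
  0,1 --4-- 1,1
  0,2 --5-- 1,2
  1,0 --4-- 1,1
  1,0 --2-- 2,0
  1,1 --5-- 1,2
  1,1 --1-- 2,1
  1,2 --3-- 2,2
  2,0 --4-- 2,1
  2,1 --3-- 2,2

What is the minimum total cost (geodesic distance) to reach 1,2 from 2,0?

Shortest path: 2,0 → 2,1 → 1,1 → 1,2, total weight = 10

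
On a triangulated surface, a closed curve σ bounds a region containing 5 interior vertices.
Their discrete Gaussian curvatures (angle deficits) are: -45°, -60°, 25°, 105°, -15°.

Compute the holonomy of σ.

Holonomy = total enclosed curvature = (-45°) + (-60°) + 25° + 105° + (-15°) = 10°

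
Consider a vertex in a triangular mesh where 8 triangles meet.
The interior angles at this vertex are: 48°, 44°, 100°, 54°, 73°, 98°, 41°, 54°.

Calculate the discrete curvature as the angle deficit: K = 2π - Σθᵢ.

Sum of angles = 512°. K = 360° - 512° = -152° = -38π/45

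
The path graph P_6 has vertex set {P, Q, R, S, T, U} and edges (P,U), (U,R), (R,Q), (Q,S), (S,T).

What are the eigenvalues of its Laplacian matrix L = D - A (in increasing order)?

The path graph P_n has Laplacian eigenvalues λ_k = 2 − 2cos(kπ/n), k = 0, 1, …, n−1. Here n = 6:
k=0: 2 − 2cos(0) = 0.0; k=1: 2 − 2cos(π/6) = 0.2679; k=2: 2 − 2cos(π/3) = 1.0; k=3: 2 − 2cos(π/2) = 2.0; k=4: 2 − 2cos(2π/3) = 3.0; k=5: 2 − 2cos(5π/6) = 3.7321.
Laplacian eigenvalues (increasing order): [0.0, 0.2679, 1.0, 2.0, 3.0, 3.7321]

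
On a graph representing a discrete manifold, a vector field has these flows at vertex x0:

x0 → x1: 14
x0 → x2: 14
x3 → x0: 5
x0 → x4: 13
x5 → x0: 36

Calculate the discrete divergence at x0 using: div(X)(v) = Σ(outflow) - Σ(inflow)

Divergence = sum of outgoing flows = 14 + 14 + (-5) + 13 + (-36) = 0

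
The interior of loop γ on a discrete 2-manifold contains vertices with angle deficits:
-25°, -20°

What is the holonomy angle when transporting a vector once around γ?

Holonomy = total enclosed curvature = (-25°) + (-20°) = -45°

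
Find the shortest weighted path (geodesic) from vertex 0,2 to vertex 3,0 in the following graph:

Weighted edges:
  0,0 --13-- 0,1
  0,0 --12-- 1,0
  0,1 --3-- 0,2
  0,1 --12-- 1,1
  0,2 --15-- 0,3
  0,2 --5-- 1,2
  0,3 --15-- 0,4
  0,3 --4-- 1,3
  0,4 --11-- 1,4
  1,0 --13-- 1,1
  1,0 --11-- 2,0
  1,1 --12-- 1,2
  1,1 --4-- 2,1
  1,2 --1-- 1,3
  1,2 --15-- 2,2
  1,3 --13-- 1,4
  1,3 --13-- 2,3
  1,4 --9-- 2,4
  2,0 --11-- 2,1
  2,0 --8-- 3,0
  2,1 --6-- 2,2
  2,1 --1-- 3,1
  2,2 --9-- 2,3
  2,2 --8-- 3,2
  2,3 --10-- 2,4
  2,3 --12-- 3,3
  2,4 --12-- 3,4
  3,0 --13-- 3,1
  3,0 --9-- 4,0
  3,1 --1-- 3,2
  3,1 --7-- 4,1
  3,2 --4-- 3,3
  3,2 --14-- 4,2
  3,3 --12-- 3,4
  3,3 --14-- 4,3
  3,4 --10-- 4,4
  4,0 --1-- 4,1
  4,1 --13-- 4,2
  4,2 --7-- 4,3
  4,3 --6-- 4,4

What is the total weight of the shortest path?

Shortest path: 0,2 → 0,1 → 1,1 → 2,1 → 3,1 → 3,0, total weight = 33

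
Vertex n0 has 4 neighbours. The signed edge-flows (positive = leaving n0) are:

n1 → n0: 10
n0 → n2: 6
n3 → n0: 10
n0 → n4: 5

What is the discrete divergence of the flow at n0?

Divergence = sum of outgoing flows = (-10) + 6 + (-10) + 5 = -9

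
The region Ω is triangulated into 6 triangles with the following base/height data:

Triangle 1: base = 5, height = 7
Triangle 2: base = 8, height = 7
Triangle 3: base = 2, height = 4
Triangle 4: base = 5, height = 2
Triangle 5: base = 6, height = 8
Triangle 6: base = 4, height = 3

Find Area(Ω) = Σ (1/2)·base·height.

(1/2)×5×7 + (1/2)×8×7 + (1/2)×2×4 + (1/2)×5×2 + (1/2)×6×8 + (1/2)×4×3 = 84.5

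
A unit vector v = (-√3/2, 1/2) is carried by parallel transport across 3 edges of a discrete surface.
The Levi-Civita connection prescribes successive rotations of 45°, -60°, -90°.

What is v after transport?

Total rotation: 45° + (-60°) + (-90°) = -105°. Final vector: (0.7071, 0.7071)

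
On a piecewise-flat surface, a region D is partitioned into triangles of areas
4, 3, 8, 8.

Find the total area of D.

4 + 3 + 8 + 8 = 23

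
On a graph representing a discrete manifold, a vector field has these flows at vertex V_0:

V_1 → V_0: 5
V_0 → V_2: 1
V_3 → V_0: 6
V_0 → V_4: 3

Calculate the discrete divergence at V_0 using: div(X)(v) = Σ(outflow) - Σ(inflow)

Divergence = sum of outgoing flows = (-5) + 1 + (-6) + 3 = -7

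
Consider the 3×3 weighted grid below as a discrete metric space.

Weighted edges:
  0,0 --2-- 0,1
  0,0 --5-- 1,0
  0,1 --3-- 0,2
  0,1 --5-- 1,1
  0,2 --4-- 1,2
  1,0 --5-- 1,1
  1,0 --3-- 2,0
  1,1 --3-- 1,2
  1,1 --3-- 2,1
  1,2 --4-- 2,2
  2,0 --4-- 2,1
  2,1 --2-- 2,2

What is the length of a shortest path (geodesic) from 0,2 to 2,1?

Shortest path: 0,2 → 1,2 → 1,1 → 2,1, total weight = 10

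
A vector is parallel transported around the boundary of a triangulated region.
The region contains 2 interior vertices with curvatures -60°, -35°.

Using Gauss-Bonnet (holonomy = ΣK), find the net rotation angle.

Holonomy = total enclosed curvature = (-60°) + (-35°) = -95°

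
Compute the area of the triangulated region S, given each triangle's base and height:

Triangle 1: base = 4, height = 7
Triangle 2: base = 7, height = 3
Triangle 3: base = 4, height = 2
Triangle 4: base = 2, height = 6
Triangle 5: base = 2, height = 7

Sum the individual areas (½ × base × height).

(1/2)×4×7 + (1/2)×7×3 + (1/2)×4×2 + (1/2)×2×6 + (1/2)×2×7 = 41.5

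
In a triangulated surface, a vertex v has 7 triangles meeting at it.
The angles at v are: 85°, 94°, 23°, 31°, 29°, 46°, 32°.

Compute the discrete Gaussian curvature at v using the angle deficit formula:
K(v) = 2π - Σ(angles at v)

Sum of angles = 340°. K = 360° - 340° = 20° = π/9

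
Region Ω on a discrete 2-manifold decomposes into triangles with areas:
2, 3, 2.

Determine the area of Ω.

2 + 3 + 2 = 7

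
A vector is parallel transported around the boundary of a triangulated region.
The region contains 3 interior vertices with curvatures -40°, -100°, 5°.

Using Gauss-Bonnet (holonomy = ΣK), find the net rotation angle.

Holonomy = total enclosed curvature = (-40°) + (-100°) + 5° = -135°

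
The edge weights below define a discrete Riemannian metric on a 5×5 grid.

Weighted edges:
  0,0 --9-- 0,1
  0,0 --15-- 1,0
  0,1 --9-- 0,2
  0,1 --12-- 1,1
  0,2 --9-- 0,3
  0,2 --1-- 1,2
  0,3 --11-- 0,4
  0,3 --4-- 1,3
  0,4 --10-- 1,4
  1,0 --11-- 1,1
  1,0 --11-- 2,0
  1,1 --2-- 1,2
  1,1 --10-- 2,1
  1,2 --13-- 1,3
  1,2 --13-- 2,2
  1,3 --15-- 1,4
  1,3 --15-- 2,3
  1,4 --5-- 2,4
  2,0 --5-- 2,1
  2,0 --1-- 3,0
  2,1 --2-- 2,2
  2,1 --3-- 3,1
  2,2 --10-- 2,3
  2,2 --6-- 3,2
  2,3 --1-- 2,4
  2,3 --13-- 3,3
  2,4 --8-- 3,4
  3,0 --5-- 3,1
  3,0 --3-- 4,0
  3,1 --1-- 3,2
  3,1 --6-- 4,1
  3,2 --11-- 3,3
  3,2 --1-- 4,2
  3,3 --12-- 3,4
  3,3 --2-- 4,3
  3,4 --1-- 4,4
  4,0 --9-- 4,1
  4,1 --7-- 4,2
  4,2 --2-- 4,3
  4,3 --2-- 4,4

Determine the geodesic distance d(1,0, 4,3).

Shortest path: 1,0 → 2,0 → 3,0 → 3,1 → 3,2 → 4,2 → 4,3, total weight = 21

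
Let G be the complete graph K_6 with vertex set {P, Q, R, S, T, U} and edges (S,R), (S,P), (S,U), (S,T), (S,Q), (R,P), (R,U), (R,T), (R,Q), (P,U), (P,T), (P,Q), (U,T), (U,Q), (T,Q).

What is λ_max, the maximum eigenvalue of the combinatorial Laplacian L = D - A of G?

For the complete graph K_n, L = nI − J (J = all-ones matrix). J has eigenvalues n (once, eigenvector 𝟙) and 0 (multiplicity n−1), so L has eigenvalues 0 (once) and n (multiplicity n−1). Here n = 6: eigenvalue 0 once and 6 with multiplicity 5.
Laplacian eigenvalues: [0.0, 6.0, 6.0, 6.0, 6.0, 6.0]. Largest eigenvalue (spectral radius) = 6.0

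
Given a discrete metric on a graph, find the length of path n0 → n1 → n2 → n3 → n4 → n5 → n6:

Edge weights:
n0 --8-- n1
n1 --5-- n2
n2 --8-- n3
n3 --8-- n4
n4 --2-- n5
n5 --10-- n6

Arc length = 8 + 5 + 8 + 8 + 2 + 10 = 41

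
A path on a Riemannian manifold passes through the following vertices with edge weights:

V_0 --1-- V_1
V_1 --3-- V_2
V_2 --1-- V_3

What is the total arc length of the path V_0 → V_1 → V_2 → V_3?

Arc length = 1 + 3 + 1 = 5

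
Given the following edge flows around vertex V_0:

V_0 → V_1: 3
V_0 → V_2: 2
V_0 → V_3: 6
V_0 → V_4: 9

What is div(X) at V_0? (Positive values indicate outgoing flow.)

Divergence = sum of outgoing flows = 3 + 2 + 6 + 9 = 20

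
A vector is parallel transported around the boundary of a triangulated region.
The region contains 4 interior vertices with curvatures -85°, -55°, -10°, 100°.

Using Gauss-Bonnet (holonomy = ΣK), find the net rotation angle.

Holonomy = total enclosed curvature = (-85°) + (-55°) + (-10°) + 100° = -50°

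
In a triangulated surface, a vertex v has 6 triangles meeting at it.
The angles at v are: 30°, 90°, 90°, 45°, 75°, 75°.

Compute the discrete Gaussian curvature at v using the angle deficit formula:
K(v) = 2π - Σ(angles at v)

Sum of angles = 405°. K = 360° - 405° = -45°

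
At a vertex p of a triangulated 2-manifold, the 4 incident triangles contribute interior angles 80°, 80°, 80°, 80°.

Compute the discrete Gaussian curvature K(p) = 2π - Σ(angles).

Sum of angles = 320°. K = 360° - 320° = 40° = 2π/9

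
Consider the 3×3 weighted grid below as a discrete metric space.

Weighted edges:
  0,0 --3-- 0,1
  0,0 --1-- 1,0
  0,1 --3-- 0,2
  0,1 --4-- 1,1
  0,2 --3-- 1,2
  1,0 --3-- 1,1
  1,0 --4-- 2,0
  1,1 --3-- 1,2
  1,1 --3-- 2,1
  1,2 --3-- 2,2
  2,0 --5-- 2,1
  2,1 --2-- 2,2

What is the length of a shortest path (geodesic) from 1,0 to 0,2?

Shortest path: 1,0 → 0,0 → 0,1 → 0,2, total weight = 7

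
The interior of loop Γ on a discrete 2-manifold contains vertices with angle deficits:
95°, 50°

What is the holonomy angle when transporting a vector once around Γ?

Holonomy = total enclosed curvature = 95° + 50° = 145°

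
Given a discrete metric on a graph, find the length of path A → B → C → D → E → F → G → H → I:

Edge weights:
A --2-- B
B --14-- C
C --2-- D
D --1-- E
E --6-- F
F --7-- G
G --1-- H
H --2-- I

Arc length = 2 + 14 + 2 + 1 + 6 + 7 + 1 + 2 = 35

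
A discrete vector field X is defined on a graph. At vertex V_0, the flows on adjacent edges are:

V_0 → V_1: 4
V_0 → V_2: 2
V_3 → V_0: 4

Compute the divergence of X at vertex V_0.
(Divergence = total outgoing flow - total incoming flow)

Divergence = sum of outgoing flows = 4 + 2 + (-4) = 2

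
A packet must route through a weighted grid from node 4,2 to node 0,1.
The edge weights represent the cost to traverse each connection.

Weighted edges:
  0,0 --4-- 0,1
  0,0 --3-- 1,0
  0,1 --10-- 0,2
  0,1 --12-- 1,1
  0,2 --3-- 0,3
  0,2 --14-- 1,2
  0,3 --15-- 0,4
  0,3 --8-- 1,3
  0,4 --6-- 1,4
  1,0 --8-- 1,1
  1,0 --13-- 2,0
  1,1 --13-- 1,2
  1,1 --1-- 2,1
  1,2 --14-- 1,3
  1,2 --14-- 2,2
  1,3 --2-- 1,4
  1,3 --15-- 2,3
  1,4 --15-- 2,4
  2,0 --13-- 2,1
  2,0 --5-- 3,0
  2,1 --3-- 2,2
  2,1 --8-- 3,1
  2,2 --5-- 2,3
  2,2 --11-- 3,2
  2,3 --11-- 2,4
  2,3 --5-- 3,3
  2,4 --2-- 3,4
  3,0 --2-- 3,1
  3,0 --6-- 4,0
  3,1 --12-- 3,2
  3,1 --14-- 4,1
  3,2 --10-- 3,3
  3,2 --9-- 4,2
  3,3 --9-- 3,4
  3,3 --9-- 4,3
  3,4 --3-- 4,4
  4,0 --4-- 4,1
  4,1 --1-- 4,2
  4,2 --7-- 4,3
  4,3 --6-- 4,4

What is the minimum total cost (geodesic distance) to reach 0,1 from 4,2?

Shortest path: 4,2 → 4,1 → 4,0 → 3,0 → 3,1 → 2,1 → 1,1 → 0,1, total weight = 34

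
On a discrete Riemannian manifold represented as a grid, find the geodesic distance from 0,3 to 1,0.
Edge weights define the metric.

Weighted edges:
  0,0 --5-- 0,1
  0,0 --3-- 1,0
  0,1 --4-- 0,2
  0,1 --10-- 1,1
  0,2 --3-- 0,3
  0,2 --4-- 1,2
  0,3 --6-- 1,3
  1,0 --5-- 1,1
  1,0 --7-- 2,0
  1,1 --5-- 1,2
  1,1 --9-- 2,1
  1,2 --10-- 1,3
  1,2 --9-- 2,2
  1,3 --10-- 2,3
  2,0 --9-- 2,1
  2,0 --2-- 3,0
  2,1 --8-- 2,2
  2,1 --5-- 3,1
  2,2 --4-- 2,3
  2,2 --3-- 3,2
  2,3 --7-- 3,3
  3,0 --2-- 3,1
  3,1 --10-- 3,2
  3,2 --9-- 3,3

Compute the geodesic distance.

Shortest path: 0,3 → 0,2 → 0,1 → 0,0 → 1,0, total weight = 15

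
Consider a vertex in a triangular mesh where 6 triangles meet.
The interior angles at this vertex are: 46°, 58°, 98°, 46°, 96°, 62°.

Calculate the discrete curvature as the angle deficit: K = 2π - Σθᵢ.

Sum of angles = 406°. K = 360° - 406° = -46° = -23π/90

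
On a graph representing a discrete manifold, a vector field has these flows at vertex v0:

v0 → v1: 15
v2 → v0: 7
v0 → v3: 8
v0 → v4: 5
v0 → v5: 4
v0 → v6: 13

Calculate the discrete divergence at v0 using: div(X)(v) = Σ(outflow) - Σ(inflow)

Divergence = sum of outgoing flows = 15 + (-7) + 8 + 5 + 4 + 13 = 38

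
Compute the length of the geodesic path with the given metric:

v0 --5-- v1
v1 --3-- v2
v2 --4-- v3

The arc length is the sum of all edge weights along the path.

Arc length = 5 + 3 + 4 = 12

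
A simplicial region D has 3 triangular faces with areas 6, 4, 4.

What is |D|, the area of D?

6 + 4 + 4 = 14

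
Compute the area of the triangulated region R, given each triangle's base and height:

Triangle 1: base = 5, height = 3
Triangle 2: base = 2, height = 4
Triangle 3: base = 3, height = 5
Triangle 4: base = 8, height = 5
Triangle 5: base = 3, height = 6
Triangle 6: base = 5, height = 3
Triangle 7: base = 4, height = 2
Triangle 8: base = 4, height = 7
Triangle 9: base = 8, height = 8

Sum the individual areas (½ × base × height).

(1/2)×5×3 + (1/2)×2×4 + (1/2)×3×5 + (1/2)×8×5 + (1/2)×3×6 + (1/2)×5×3 + (1/2)×4×2 + (1/2)×4×7 + (1/2)×8×8 = 105.5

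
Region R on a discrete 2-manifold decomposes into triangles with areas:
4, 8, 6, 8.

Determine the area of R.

4 + 8 + 6 + 8 = 26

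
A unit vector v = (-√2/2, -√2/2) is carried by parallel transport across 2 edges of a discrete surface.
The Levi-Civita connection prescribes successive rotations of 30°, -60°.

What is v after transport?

Total rotation: 30° + (-60°) = -30°. Final vector: (-0.9659, -0.2588)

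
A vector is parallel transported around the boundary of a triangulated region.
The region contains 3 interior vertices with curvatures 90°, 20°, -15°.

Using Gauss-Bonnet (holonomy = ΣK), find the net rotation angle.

Holonomy = total enclosed curvature = 90° + 20° + (-15°) = 95°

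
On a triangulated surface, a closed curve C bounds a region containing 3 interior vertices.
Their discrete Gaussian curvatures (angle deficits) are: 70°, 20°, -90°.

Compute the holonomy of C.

Holonomy = total enclosed curvature = 70° + 20° + (-90°) = 0°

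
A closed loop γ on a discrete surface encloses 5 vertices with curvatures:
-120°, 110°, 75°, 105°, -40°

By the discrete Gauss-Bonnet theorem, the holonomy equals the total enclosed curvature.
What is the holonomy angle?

Holonomy = total enclosed curvature = (-120°) + 110° + 75° + 105° + (-40°) = 130°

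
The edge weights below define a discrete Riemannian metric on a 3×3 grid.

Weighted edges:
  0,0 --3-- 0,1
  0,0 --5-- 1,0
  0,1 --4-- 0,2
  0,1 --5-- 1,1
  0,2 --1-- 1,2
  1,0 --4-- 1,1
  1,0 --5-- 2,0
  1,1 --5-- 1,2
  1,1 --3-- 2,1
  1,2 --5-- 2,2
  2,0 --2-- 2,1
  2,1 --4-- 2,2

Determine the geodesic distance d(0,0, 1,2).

Shortest path: 0,0 → 0,1 → 0,2 → 1,2, total weight = 8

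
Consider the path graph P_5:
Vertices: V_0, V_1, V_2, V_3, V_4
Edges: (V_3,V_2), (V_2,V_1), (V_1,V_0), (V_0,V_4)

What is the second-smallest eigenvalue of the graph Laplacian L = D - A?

The path graph P_n has Laplacian eigenvalues λ_k = 2 − 2cos(kπ/n), k = 0, 1, …, n−1. Here n = 5:
k=0: 2 − 2cos(0) = 0.0; k=1: 2 − 2cos(π/5) = 0.382; k=2: 2 − 2cos(2π/5) = 1.382; k=3: 2 − 2cos(3π/5) = 2.618; k=4: 2 − 2cos(4π/5) = 3.618.
Laplacian eigenvalues: [0.0, 0.382, 1.382, 2.618, 3.618]. Algebraic connectivity (smallest non-zero eigenvalue) = 0.382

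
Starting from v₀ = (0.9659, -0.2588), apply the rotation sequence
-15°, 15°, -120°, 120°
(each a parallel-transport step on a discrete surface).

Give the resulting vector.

Total rotation: (-15°) + 15° + (-120°) + 120° = 0°. Final vector: (0.9659, -0.2588)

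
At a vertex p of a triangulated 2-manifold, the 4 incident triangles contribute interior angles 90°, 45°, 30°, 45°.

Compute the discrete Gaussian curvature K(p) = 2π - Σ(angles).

Sum of angles = 210°. K = 360° - 210° = 150°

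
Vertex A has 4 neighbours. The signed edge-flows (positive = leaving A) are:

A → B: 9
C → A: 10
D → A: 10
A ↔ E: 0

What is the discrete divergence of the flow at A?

Divergence = sum of outgoing flows = 9 + (-10) + (-10) + 0 = -11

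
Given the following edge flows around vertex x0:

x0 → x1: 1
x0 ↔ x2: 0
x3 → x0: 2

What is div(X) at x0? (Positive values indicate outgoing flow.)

Divergence = sum of outgoing flows = 1 + 0 + (-2) = -1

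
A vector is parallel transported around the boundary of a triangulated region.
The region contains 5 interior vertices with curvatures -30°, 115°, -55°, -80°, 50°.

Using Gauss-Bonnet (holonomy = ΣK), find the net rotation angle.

Holonomy = total enclosed curvature = (-30°) + 115° + (-55°) + (-80°) + 50° = 0°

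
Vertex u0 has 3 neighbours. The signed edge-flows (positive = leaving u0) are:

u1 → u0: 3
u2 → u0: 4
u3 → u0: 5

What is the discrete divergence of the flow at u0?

Divergence = sum of outgoing flows = (-3) + (-4) + (-5) = -12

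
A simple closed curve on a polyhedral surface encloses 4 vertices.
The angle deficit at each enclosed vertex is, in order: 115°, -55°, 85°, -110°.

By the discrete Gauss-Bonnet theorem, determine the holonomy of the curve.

Holonomy = total enclosed curvature = 115° + (-55°) + 85° + (-110°) = 35°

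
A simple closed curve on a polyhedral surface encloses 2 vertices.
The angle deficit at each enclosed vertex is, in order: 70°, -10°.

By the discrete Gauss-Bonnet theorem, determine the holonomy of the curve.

Holonomy = total enclosed curvature = 70° + (-10°) = 60°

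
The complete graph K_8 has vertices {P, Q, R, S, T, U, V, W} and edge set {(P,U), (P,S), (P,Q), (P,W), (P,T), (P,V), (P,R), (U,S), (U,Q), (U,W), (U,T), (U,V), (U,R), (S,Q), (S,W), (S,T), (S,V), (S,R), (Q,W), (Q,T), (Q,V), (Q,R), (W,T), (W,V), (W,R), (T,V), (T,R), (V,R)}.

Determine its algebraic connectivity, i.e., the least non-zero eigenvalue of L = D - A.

For the complete graph K_n, L = nI − J (J = all-ones matrix). J has eigenvalues n (once, eigenvector 𝟙) and 0 (multiplicity n−1), so L has eigenvalues 0 (once) and n (multiplicity n−1). Here n = 8: eigenvalue 0 once and 8 with multiplicity 7.
Laplacian eigenvalues: [0.0, 8.0, 8.0, 8.0, 8.0, 8.0, 8.0, 8.0]. Algebraic connectivity (smallest non-zero eigenvalue) = 8.0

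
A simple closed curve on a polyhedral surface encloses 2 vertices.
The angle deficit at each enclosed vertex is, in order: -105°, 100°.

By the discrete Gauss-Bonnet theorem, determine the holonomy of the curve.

Holonomy = total enclosed curvature = (-105°) + 100° = -5°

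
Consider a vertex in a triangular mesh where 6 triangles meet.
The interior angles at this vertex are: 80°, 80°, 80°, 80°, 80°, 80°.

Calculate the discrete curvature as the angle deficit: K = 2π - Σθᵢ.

Sum of angles = 480°. K = 360° - 480° = -120°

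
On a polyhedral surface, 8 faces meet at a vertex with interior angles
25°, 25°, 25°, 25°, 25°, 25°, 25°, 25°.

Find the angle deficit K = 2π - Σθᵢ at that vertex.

Sum of angles = 200°. K = 360° - 200° = 160°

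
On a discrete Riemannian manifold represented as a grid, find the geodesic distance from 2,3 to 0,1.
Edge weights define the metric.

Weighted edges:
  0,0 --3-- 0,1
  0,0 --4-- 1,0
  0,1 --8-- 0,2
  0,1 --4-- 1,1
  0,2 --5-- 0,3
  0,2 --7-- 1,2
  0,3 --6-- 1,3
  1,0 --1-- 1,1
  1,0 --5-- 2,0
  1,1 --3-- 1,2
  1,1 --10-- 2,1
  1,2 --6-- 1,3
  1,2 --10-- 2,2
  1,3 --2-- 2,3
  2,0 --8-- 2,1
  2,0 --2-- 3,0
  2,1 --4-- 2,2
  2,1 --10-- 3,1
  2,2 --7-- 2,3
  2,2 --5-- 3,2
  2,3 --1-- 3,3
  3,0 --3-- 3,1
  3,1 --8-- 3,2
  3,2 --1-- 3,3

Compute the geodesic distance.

Shortest path: 2,3 → 1,3 → 1,2 → 1,1 → 0,1, total weight = 15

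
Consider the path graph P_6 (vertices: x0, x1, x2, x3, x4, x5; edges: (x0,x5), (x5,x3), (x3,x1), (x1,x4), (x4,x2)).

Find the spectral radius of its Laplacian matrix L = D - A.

The path graph P_n has Laplacian eigenvalues λ_k = 2 − 2cos(kπ/n), k = 0, 1, …, n−1. Here n = 6:
k=0: 2 − 2cos(0) = 0.0; k=1: 2 − 2cos(π/6) = 0.2679; k=2: 2 − 2cos(π/3) = 1.0; k=3: 2 − 2cos(π/2) = 2.0; k=4: 2 − 2cos(2π/3) = 3.0; k=5: 2 − 2cos(5π/6) = 3.7321.
Laplacian eigenvalues: [0.0, 0.2679, 1.0, 2.0, 3.0, 3.7321]. Largest eigenvalue (spectral radius) = 3.7321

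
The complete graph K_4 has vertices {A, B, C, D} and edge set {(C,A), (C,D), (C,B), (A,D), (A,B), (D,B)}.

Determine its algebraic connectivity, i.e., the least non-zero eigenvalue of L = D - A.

For the complete graph K_n, L = nI − J (J = all-ones matrix). J has eigenvalues n (once, eigenvector 𝟙) and 0 (multiplicity n−1), so L has eigenvalues 0 (once) and n (multiplicity n−1). Here n = 4: eigenvalue 0 once and 4 with multiplicity 3.
Laplacian eigenvalues: [0.0, 4.0, 4.0, 4.0]. Algebraic connectivity (smallest non-zero eigenvalue) = 4.0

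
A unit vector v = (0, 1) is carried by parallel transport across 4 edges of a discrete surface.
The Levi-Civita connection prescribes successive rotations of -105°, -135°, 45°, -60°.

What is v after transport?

Total rotation: (-105°) + (-135°) + 45° + (-60°) = -255° ≡ 105° (mod 360°). Final vector: (-0.9659, -0.2588)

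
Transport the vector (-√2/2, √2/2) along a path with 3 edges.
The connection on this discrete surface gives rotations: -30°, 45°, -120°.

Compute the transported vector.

Total rotation: (-30°) + 45° + (-120°) = -105°. Final vector: (0.8660, 0.5000)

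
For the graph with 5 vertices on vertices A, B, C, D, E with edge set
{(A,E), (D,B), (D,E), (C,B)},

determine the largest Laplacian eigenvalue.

Degrees: deg(A) = 1, deg(B) = 2, deg(C) = 1, deg(D) = 2, deg(E) = 2.
L = D − A with rows/columns ordered (A, B, C, D, E):
  [ 1,  0,  0,  0, -1]
  [ 0,  2, -1, -1,  0]
  [ 0, -1,  1,  0,  0]
  [ 0, -1,  0,  2, -1]
  [-1,  0,  0, -1,  2]
Characteristic polynomial: det(λI − L) = λ(λ² − 3λ + 1)(λ² − 5λ + 5).
Roots: λ = 0; (λ² − 3λ + 1) = 0 ⇒ λ = (3 ± √5)/2 ≈ 0.382, 2.618; (λ² − 5λ + 5) = 0 ⇒ λ = (5 ± √5)/2 ≈ 1.382, 3.618.
(Check: the roots sum (with multiplicity) to 8, matching trace L = Σdeg = 2·4 = 8.)
Laplacian eigenvalues: [0.0, 0.382, 1.382, 2.618, 3.618]. Largest eigenvalue (spectral radius) = 3.618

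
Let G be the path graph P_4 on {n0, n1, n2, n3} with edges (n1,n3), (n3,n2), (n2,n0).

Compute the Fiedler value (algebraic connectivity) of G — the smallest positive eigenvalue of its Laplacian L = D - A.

The path graph P_n has Laplacian eigenvalues λ_k = 2 − 2cos(kπ/n), k = 0, 1, …, n−1. Here n = 4:
k=0: 2 − 2cos(0) = 0.0; k=1: 2 − 2cos(π/4) = 0.5858; k=2: 2 − 2cos(π/2) = 2.0; k=3: 2 − 2cos(3π/4) = 3.4142.
Laplacian eigenvalues: [0.0, 0.5858, 2.0, 3.4142]. Algebraic connectivity (smallest non-zero eigenvalue) = 0.5858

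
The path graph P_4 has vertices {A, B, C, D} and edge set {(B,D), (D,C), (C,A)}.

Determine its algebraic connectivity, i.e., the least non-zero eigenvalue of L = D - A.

The path graph P_n has Laplacian eigenvalues λ_k = 2 − 2cos(kπ/n), k = 0, 1, …, n−1. Here n = 4:
k=0: 2 − 2cos(0) = 0.0; k=1: 2 − 2cos(π/4) = 0.5858; k=2: 2 − 2cos(π/2) = 2.0; k=3: 2 − 2cos(3π/4) = 3.4142.
Laplacian eigenvalues: [0.0, 0.5858, 2.0, 3.4142]. Algebraic connectivity (smallest non-zero eigenvalue) = 0.5858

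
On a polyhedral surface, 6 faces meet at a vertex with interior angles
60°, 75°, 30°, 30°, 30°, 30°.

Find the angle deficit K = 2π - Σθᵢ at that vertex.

Sum of angles = 255°. K = 360° - 255° = 105°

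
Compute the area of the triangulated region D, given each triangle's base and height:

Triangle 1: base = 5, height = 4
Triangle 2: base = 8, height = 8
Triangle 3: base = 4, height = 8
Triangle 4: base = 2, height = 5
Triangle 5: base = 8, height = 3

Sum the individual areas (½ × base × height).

(1/2)×5×4 + (1/2)×8×8 + (1/2)×4×8 + (1/2)×2×5 + (1/2)×8×3 = 75.0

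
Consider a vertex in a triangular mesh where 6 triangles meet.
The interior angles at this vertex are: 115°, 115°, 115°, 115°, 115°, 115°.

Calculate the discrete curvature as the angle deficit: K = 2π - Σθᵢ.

Sum of angles = 690°. K = 360° - 690° = -330°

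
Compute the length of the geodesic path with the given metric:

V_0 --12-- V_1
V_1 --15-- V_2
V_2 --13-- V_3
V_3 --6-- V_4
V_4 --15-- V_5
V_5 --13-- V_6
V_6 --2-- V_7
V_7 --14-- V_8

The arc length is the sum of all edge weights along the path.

Arc length = 12 + 15 + 13 + 6 + 15 + 13 + 2 + 14 = 90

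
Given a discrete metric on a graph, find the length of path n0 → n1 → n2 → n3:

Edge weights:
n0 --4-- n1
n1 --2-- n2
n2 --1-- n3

Arc length = 4 + 2 + 1 = 7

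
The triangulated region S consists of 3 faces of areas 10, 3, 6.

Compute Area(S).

10 + 3 + 6 = 19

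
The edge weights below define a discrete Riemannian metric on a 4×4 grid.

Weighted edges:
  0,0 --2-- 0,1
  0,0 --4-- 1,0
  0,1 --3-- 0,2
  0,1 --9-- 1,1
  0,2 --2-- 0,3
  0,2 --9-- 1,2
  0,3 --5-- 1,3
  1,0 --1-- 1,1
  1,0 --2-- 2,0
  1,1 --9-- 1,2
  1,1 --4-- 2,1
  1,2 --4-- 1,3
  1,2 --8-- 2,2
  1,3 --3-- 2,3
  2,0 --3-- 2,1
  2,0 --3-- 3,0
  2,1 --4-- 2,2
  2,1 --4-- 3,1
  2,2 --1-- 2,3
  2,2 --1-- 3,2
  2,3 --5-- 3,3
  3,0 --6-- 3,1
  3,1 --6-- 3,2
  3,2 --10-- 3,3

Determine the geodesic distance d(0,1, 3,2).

Shortest path: 0,1 → 0,2 → 0,3 → 1,3 → 2,3 → 2,2 → 3,2, total weight = 15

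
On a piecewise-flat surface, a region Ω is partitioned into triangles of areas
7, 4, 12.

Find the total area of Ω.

7 + 4 + 12 = 23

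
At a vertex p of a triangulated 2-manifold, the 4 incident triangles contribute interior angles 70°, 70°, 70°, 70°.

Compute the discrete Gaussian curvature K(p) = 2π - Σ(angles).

Sum of angles = 280°. K = 360° - 280° = 80° = 4π/9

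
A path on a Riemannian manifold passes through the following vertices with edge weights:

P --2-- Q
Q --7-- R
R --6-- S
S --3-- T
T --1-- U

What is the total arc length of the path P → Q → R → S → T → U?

Arc length = 2 + 7 + 6 + 3 + 1 = 19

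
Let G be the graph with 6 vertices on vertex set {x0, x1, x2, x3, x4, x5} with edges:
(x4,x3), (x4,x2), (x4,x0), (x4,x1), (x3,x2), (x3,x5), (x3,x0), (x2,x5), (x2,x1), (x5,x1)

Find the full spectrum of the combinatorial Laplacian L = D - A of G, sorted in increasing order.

Degrees: deg(x0) = 2, deg(x1) = 3, deg(x2) = 4, deg(x3) = 4, deg(x4) = 4, deg(x5) = 3.
L = D − A with rows/columns ordered (x0, x1, x2, x3, x4, x5):
  [ 2,  0,  0, -1, -1,  0]
  [ 0,  3, -1,  0, -1, -1]
  [ 0, -1,  4, -1, -1, -1]
  [-1,  0, -1,  4, -1, -1]
  [-1, -1, -1, -1,  4,  0]
  [ 0, -1, -1, -1,  0,  3]
Characteristic polynomial: det(λI − L) = λ(λ² − 7λ + 9)(λ² − 9λ + 19)(λ − 4).
Roots: λ = 0; (λ² − 7λ + 9) = 0 ⇒ λ = (7 ± √13)/2 ≈ 1.6972, 5.3028; (λ² − 9λ + 19) = 0 ⇒ λ = (9 ± √5)/2 ≈ 3.382, 5.618; (λ − 4) = 0 ⇒ λ = 4.
(Check: the roots sum (with multiplicity) to 20, matching trace L = Σdeg = 2·10 = 20.)
Laplacian eigenvalues (increasing order): [0.0, 1.6972, 3.382, 4.0, 5.3028, 5.618]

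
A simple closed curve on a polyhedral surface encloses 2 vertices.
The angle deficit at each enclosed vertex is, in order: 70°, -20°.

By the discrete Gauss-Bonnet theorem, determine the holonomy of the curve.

Holonomy = total enclosed curvature = 70° + (-20°) = 50°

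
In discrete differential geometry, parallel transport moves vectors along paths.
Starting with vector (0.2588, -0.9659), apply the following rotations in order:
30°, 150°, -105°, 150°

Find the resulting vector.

Total rotation: 30° + 150° + (-105°) + 150° = 225° ≡ -135° (mod 360°). Final vector: (-0.8660, 0.5000)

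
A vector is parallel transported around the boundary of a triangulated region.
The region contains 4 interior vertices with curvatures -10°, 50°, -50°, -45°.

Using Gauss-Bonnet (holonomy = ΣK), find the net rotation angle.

Holonomy = total enclosed curvature = (-10°) + 50° + (-50°) + (-45°) = -55°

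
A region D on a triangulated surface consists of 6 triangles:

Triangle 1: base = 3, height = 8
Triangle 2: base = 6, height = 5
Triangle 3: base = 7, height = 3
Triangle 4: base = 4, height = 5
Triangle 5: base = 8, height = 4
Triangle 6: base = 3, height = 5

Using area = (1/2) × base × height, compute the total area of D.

(1/2)×3×8 + (1/2)×6×5 + (1/2)×7×3 + (1/2)×4×5 + (1/2)×8×4 + (1/2)×3×5 = 71.0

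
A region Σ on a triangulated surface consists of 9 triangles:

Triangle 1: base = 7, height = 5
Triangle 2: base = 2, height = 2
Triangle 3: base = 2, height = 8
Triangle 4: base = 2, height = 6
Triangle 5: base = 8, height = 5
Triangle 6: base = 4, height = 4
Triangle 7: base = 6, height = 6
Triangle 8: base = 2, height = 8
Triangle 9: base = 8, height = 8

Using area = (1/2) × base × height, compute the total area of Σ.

(1/2)×7×5 + (1/2)×2×2 + (1/2)×2×8 + (1/2)×2×6 + (1/2)×8×5 + (1/2)×4×4 + (1/2)×6×6 + (1/2)×2×8 + (1/2)×8×8 = 119.5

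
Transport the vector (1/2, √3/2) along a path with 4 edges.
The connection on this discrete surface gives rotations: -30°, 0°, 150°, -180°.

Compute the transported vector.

Total rotation: (-30°) + 0° + 150° + (-180°) = -60°. Final vector: (1, 0)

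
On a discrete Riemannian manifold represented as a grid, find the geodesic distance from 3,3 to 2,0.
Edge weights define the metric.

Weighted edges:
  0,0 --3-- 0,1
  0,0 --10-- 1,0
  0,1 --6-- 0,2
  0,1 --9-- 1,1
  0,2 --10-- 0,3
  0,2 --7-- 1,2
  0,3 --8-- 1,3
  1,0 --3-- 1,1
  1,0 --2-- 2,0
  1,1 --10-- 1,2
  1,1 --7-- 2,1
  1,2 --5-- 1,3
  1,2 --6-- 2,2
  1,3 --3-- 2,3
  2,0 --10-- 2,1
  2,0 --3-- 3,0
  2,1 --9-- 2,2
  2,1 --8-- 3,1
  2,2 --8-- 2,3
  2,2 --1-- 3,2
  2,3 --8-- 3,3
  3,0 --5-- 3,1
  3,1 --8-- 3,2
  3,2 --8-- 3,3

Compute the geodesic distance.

Shortest path: 3,3 → 3,2 → 3,1 → 3,0 → 2,0, total weight = 24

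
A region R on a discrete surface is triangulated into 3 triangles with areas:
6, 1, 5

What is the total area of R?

6 + 1 + 5 = 12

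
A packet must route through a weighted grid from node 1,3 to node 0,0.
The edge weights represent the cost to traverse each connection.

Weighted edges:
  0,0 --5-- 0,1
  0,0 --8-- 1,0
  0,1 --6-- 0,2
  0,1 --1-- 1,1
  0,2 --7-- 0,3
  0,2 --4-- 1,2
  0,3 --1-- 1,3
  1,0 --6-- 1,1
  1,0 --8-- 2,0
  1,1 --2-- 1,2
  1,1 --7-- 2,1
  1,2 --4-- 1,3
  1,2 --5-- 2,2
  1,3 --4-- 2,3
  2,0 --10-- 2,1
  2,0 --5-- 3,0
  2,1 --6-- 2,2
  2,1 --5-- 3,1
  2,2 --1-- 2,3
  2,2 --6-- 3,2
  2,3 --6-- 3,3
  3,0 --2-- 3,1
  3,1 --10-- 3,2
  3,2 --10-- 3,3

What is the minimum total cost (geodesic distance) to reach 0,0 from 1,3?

Shortest path: 1,3 → 1,2 → 1,1 → 0,1 → 0,0, total weight = 12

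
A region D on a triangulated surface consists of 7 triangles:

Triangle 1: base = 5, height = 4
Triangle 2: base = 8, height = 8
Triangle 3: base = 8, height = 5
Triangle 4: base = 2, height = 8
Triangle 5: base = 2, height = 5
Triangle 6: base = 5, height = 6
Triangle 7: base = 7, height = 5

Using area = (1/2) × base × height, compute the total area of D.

(1/2)×5×4 + (1/2)×8×8 + (1/2)×8×5 + (1/2)×2×8 + (1/2)×2×5 + (1/2)×5×6 + (1/2)×7×5 = 107.5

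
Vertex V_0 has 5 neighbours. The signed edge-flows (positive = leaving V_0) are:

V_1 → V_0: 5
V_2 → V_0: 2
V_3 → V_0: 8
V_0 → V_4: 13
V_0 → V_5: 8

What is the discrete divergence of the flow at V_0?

Divergence = sum of outgoing flows = (-5) + (-2) + (-8) + 13 + 8 = 6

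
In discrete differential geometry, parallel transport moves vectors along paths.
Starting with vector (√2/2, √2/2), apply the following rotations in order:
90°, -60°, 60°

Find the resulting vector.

Total rotation: 90° + (-60°) + 60° = 90°. Final vector: (-0.7071, 0.7071)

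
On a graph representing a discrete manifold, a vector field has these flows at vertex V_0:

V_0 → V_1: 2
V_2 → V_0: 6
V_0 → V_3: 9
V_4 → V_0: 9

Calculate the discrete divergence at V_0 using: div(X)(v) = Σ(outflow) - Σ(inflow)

Divergence = sum of outgoing flows = 2 + (-6) + 9 + (-9) = -4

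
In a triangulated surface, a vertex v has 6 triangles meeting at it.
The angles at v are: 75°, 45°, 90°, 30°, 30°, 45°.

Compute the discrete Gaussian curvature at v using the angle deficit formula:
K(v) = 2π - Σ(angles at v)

Sum of angles = 315°. K = 360° - 315° = 45° = π/4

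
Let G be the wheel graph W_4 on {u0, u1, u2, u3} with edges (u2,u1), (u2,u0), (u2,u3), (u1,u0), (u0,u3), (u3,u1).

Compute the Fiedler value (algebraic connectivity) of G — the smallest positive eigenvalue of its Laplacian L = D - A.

The wheel W_4 is the join K_1 ∨ C_3 (a hub joined to every vertex of a cycle of length 3). For a join G ∨ H (G on p vertices, H on q vertices) the Laplacian spectrum is 0, p+q, the eigenvalues of L(G) other than one 0 each shifted by +q, and the eigenvalues of L(H) other than one 0 each shifted by +p. With G = K_1 (p = 1, nothing left after dropping its 0) and H = C_3 (q = 3, eigenvalues 2 − 2cos(2πk/3), k = 0, …, 2; drop k = 0), the spectrum of W_4 is 0, 4, and 1 + (2 − 2cos(2πk/3)) = 3 − 2cos(2πk/3) for k = 1, …, 2:
k=1: 3 − 2cos(2π/3) = 4.0; k=2: 3 − 2cos(4π/3) = 4.0.
Laplacian eigenvalues: [0.0, 4.0, 4.0, 4.0]. Algebraic connectivity (smallest non-zero eigenvalue) = 4.0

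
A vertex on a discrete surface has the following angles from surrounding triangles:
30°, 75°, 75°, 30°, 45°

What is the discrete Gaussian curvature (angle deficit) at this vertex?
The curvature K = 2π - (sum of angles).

Sum of angles = 255°. K = 360° - 255° = 105° = 7π/12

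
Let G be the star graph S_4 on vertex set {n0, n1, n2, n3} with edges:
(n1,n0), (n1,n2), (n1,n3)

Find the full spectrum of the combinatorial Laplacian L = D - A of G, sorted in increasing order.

The star S_4 is the complete bipartite graph K_{1,3} (one hub of degree 3, 3 leaves of degree 1). The Laplacian spectrum of K_{p,q} is 0, p (multiplicity q−1), q (multiplicity p−1), p+q. With p = 1, q = 3: 0 once, 1 with multiplicity 2, and 4 once. (Check: trace L = sum of degrees = 6 = 2·1 + 4.)
Laplacian eigenvalues (increasing order): [0.0, 1.0, 1.0, 4.0]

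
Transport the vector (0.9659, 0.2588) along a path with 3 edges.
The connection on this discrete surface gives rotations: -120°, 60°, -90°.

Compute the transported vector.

Total rotation: (-120°) + 60° + (-90°) = -150°. Final vector: (-0.7071, -0.7071)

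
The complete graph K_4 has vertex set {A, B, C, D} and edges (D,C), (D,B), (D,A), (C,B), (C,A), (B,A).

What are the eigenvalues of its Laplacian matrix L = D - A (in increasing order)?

For the complete graph K_n, L = nI − J (J = all-ones matrix). J has eigenvalues n (once, eigenvector 𝟙) and 0 (multiplicity n−1), so L has eigenvalues 0 (once) and n (multiplicity n−1). Here n = 4: eigenvalue 0 once and 4 with multiplicity 3.
Laplacian eigenvalues (increasing order): [0.0, 4.0, 4.0, 4.0]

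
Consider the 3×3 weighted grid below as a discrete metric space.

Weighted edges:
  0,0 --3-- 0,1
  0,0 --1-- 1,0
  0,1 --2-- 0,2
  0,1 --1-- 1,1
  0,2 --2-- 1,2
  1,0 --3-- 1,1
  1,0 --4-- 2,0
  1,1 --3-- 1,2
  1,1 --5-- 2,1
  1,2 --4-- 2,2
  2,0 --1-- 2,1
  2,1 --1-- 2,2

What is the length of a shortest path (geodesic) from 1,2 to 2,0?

Shortest path: 1,2 → 2,2 → 2,1 → 2,0, total weight = 6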